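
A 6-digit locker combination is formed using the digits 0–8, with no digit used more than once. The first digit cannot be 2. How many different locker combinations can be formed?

53760

The first digit has 9−1 = 8 choices (anything except 2).
The remaining 5 digits are filled from the other 8 symbols without repetition: 8 × 7 × 6 × 5 × 4 = 6720.
Total: 8 × 6720 = 53760.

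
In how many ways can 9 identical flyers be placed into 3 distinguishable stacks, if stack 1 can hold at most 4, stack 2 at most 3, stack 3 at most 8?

Without the upper bounds there are C(11,2) = 55 ways to split 9 among 3 stacks.
Subtract solutions that violate a single cap (substitute x_i' = x_i − (cap_i+1)): x_1 ≥ 5 gives C(6,2) = 15; x_2 ≥ 4 gives C(7,2) = 21; x_3 ≥ 9 gives C(2,2) = 1. Together 37.
Add back pairs where two caps are both exceeded: 1 + 0 + 0 = 1.
By inclusion–exclusion the count is 55 − 37 + 1 = 19.

19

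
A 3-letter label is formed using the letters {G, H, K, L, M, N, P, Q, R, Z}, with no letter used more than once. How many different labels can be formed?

720

This is a permutation of 3 out of 10: P(10,3) = 10!/7!.
10 × 9 × 8 = 720.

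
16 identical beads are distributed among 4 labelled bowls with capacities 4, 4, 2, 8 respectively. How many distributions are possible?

By stars and bars, unrestricted non-negative solutions to x_1+…+x_4 = 16 number C(16+3,3) = 969.
Subtract solutions that violate a single cap (substitute x_i' = x_i − (cap_i+1)): x_1 ≥ 5 gives C(14,3) = 364; x_2 ≥ 5 gives C(14,3) = 364; x_3 ≥ 3 gives C(16,3) = 560; x_4 ≥ 9 gives C(10,3) = 120. Together 1408.
Add back pairs where two caps are both exceeded: 84 + 165 + 10 + 165 + 10 + 35 = 469.
Subtract triples: 20 + 0 + 0 + 0 = 20.
By inclusion–exclusion the count is 969 − 1408 + 469 − 20 = 10.

10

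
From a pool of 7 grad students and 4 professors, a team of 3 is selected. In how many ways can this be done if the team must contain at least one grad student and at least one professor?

With no constraint there are C(11,3) = 165 possible selections.
Subtract selections that omit an entire group: no grad students → C(4,3) = 4; no professors → C(7,3) = 35.
Both groups omitted at once is impossible, so 165 − 39 = 126.

126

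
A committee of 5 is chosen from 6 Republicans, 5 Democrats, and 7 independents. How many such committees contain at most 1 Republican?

Split by how many Republicans are chosen (0 through 1).
Sum: C(6,0)·C(12,5) + C(6,1)·C(12,4) = 792 + 2970 = 3762.

3762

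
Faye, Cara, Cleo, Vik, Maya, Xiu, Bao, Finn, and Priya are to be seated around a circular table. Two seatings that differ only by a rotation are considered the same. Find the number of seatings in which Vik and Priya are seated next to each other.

10080

Glue Vik and Priya into a block (2 internal orders). Seating 8 units around a circle gives (7)! arrangements.
So 2 × (7)! = 2 × 5040 = 10080.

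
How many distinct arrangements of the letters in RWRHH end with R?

12

Fix R in the last position and arrange the remaining 4 letters.
Those 4 letters have H appearing twice, giving (4)!/(2!) = 12.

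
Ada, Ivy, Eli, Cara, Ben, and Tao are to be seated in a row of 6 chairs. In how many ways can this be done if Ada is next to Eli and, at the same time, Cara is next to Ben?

96

Treat {Ada,Eli} as one block (2 orders) and {Cara,Ben} as another (2 orders).
That leaves 4 units to arrange: 2 × 2 × 4! = 4 × 24 = 96.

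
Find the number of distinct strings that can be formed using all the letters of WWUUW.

WWUUW has 5 letters with U appearing twice and W appearing 3 times.
The number of distinct arrangements is 5!/(3!·2!) = 120/12 = 10.

10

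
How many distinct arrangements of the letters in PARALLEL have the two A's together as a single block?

840

Treat the 2 copies of A as a single block. The multiset to arrange is then {AA, E, L, L, L, P, R}, 7 items in all.
That gives (7)!/(3!) = 840 arrangements.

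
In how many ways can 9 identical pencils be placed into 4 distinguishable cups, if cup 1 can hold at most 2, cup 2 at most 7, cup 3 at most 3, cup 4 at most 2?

32

Without the upper bounds there are C(12,3) = 220 ways to split 9 among 4 cups.
Subtract solutions that violate a single cap (substitute x_i' = x_i − (cap_i+1)): x_1 ≥ 3 gives C(9,3) = 84; x_2 ≥ 8 gives C(4,3) = 4; x_3 ≥ 4 gives C(8,3) = 56; x_4 ≥ 3 gives C(9,3) = 84. Together 228.
Add back pairs where two caps are both exceeded: 0 + 10 + 20 + 0 + 0 + 10 = 40.
By inclusion–exclusion the count is 220 − 228 + 40 = 32.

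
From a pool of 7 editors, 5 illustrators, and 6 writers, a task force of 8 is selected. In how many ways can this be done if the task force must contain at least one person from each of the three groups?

41811

Total 8-person selections from all 18: C(18,8) = 43758.
Subtract selections that omit an entire group: no editors → C(11,8) = 165; no illustrators → C(13,8) = 1287; no writers → C(12,8) = 495.
Add back selections omitting two groups (i.e. drawn from a single group): C(7,8) + C(5,8) + C(6,8) = 0.
By inclusion–exclusion: 43758 − 1947 + 0 = 41811.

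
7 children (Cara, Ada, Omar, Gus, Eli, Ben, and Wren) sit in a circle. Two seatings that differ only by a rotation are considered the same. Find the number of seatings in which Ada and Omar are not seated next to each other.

Without the restriction there are (6)! = 720 seatings.
Those with Ada next to Omar: fuse the pair into one unit and seat 6 units around a circle — 2·(5)! = 240.
Subtracting, 720 − 240 = 480.

480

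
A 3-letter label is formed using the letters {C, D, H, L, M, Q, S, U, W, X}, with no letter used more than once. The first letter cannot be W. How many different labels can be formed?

The first letter has 10−1 = 9 choices (anything except W).
The remaining 2 letters are filled from the other 9 symbols without repetition: 9 × 8 = 72.
Total: 9 × 72 = 648.

648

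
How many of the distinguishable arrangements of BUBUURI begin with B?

With the first slot taken by B, it remains to arrange the other 6 letters (UBUURI).
Those 6 letters have U appearing 3 times, giving (6)!/(3!) = 120.

120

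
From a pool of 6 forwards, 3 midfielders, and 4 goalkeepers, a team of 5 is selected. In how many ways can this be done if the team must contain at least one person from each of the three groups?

894

Unrestricted: C(13,5) = 1287 ways to pick any 5 of the 13.
Selections missing a whole group: no forwards → C(7,5) = 21; no midfielders → C(10,5) = 252; no goalkeepers → C(9,5) = 126.
Add back selections omitting two groups (i.e. drawn from a single group): C(6,5) + C(3,5) + C(4,5) = 6.
By inclusion–exclusion: 1287 − 399 + 6 = 894.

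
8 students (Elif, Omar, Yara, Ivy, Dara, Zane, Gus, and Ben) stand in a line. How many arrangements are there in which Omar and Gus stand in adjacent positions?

10080

Glue Omar and Gus into one block (2 internal orders), leaving 7 units to arrange in a row.
That gives 2 × 7! = 2 × 5040 = 10080.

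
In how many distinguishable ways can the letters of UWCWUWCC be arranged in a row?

560

Letter multiplicities in UWCWUWCC: C×3, U×2, W×3.
So there are 8! / (3!·3!·2!) = 560 distinguishable arrangements.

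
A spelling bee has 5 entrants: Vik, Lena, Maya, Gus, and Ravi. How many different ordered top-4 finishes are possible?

There are 5 choices for 1st place, 4 for 2nd, and so on down to 2 for position 4.
That gives 5 × 4 × 3 × 2 = 120.

120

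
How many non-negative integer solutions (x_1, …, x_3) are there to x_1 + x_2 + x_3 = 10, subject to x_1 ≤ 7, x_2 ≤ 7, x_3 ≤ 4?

By stars and bars, unrestricted non-negative solutions to x_1+…+x_3 = 10 number C(10+2,2) = 66.
Subtract solutions that violate a single cap (substitute x_i' = x_i − (cap_i+1)): x_1 ≥ 8 gives C(4,2) = 6; x_2 ≥ 8 gives C(4,2) = 6; x_3 ≥ 5 gives C(7,2) = 21. Together 33.
No two caps can be exceeded simultaneously, so the pair terms are all 0.
By inclusion–exclusion the count is 66 − 33 + 0 = 33.

33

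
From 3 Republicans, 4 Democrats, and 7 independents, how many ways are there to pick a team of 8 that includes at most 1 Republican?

Split by how many Republicans are chosen (0 through 1).
Sum: C(3,0)·C(11,8) + C(3,1)·C(11,7) = 165 + 990 = 1155.

1155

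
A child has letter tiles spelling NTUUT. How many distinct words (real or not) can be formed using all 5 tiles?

30

The 5 letters of NTUUT have repeats: T appearing twice and U appearing twice.
Dividing 5! = 120 by 2!·2! = 4 for the repeated letters gives 30.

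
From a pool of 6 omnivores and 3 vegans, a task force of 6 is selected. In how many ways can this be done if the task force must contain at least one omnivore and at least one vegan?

Total 6-person selections from all 9: C(9,6) = 84.
Subtract selections that omit an entire group: no omnivores → C(3,6) = 0; no vegans → C(6,6) = 1.
Both groups omitted at once is impossible, so 84 − 1 = 83.

83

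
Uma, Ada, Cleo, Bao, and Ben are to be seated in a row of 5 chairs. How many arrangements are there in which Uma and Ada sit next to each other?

Treat {Uma, Ada} as a single unit. There are 4 units to order, and the pair itself can be ordered 2 ways.
So the count is 2·(4)! = 48.

48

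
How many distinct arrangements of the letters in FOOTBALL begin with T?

With the first slot taken by T, it remains to arrange the other 7 letters (FOOBALL).
Those 7 letters have L appearing twice and O appearing twice, giving (7)!/(2!·2!) = 1260.

1260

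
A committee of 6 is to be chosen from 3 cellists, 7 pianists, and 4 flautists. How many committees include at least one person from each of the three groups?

Unrestricted: C(14,6) = 3003 ways to pick any 6 of the 14.
Selections missing a whole group: no cellists → C(11,6) = 462; no pianists → C(7,6) = 7; no flautists → C(10,6) = 210.
Add back selections omitting two groups (i.e. drawn from a single group): C(3,6) + C(7,6) + C(4,6) = 7.
By inclusion–exclusion: 3003 − 679 + 7 = 2331.

2331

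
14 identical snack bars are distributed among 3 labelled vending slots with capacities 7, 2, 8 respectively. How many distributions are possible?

9

By stars and bars, unrestricted non-negative solutions to x_1+…+x_3 = 14 number C(14+2,2) = 120.
Subtract solutions that violate a single cap (substitute x_i' = x_i − (cap_i+1)): x_1 ≥ 8 gives C(8,2) = 28; x_2 ≥ 3 gives C(13,2) = 78; x_3 ≥ 9 gives C(7,2) = 21. Together 127.
Add back pairs where two caps are both exceeded: 10 + 0 + 6 = 16.
By inclusion–exclusion the count is 120 − 127 + 16 = 9.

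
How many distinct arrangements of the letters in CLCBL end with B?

Fix B in the last position and arrange the remaining 4 letters.
Those 4 letters have C appearing twice and L appearing twice, giving (4)!/(2!·2!) = 6.

6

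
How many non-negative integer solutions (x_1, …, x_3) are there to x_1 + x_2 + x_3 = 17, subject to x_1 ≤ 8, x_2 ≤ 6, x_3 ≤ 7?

15

By stars and bars, unrestricted non-negative solutions to x_1+…+x_3 = 17 number C(17+2,2) = 171.
Subtract solutions that violate a single cap (substitute x_i' = x_i − (cap_i+1)): x_1 ≥ 9 gives C(10,2) = 45; x_2 ≥ 7 gives C(12,2) = 66; x_3 ≥ 8 gives C(11,2) = 55. Together 166.
Add back pairs where two caps are both exceeded: 3 + 1 + 6 = 10.
By inclusion–exclusion the count is 171 − 166 + 10 = 15.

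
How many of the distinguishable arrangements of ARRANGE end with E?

With the last slot taken by E, it remains to arrange the other 6 letters (ARRANG).
Those 6 letters have A appearing twice and R appearing twice, giving (6)!/(2!·2!) = 180.

180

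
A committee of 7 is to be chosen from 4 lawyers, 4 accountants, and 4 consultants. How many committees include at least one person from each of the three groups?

768

Total 7-person selections from all 12: C(12,7) = 792.
Subtract selections that omit an entire group: no lawyers → C(8,7) = 8; no accountants → C(8,7) = 8; no consultants → C(8,7) = 8.
Add back selections omitting two groups (i.e. drawn from a single group): C(4,7) + C(4,7) + C(4,7) = 0.
By inclusion–exclusion: 792 − 24 + 0 = 768.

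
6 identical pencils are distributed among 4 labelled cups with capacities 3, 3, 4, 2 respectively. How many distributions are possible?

Ignoring the caps, the number of non-negative solutions to x_1+…+x_4 = 6 is C(9,3) = 84.
Subtract solutions that violate a single cap (substitute x_i' = x_i − (cap_i+1)): x_1 ≥ 4 gives C(5,3) = 10; x_2 ≥ 4 gives C(5,3) = 10; x_3 ≥ 5 gives C(4,3) = 4; x_4 ≥ 3 gives C(6,3) = 20. Together 44.
No two caps can be exceeded simultaneously, so the pair terms are all 0.
By inclusion–exclusion the count is 84 − 44 + 0 = 40.

40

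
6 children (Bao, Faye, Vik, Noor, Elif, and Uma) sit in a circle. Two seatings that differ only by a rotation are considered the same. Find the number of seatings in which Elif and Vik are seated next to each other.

Treat {Elif, Vik} as one unit (2 internal orders) and seat the resulting 5 units around the table: (4)! circular arrangements.
So 2 × (4)! = 2 × 24 = 48.

48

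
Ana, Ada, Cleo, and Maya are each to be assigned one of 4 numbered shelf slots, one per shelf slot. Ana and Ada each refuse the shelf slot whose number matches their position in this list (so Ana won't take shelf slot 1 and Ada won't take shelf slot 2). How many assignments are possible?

Let Aᵢ (for i ∈ {1, 2}) be the placements that put person i in their forbidden shelf slot. Any j of these fix j positions, leaving (4−j)! ways to fill the rest, and there are C(2,j) ways to pick which j.
By inclusion–exclusion, the number of valid placements is Σ_{j=0}^{2} (−1)^j C(2,j)·(4−j)!.
Computing: 24 − 12 + 2 = 14.

14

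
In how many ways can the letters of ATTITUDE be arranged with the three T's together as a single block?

720

Treat the 3 copies of T as a single block. The multiset to arrange is then {TTT, A, D, E, I, U}, 6 items in all.
All 6 items are distinct, so there are (6)! = 720 arrangements.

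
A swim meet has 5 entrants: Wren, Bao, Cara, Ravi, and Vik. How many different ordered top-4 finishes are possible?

This is an ordered selection of 4 from 5: P(5,4).
That gives 5 × 4 × 3 × 2 = 120.

120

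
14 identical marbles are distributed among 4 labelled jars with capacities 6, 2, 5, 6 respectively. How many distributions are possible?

Ignoring the caps, the number of non-negative solutions to x_1+…+x_4 = 14 is C(17,3) = 680.
Subtract solutions that violate a single cap (substitute x_i' = x_i − (cap_i+1)): x_1 ≥ 7 gives C(10,3) = 120; x_2 ≥ 3 gives C(14,3) = 364; x_3 ≥ 6 gives C(11,3) = 165; x_4 ≥ 7 gives C(10,3) = 120. Together 769.
Add back pairs where two caps are both exceeded: 35 + 4 + 1 + 56 + 35 + 4 = 135.
By inclusion–exclusion the count is 680 − 769 + 135 = 46.

46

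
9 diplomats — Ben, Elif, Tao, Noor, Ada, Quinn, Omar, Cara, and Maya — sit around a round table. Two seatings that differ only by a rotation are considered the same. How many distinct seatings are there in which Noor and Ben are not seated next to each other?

30240

All circular seatings of 9 people number (8)! = 40320.
Those with Noor next to Ben: fuse the pair into one unit and seat 8 units around a circle — 2·(7)! = 10080.
Subtracting, 40320 − 10080 = 30240.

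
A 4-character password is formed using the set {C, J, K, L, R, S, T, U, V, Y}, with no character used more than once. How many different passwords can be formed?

5040

This is a permutation of 4 out of 10: P(10,4) = 10!/6!.
10 × 9 × 8 × 7 = 5040.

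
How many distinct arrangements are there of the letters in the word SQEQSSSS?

168

The 8 letters of SQEQSSSS have repeats: Q appearing twice and S appearing 5 times.
Dividing 8! = 40320 by 5!·2! = 240 for the repeated letters gives 168.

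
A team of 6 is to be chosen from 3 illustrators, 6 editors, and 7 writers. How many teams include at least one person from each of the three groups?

With no constraint there are C(16,6) = 8008 possible selections.
Selections missing a whole group: no illustrators → C(13,6) = 1716; no editors → C(10,6) = 210; no writers → C(9,6) = 84.
Add back selections omitting two groups (i.e. drawn from a single group): C(3,6) + C(6,6) + C(7,6) = 8.
By inclusion–exclusion: 8008 − 2010 + 8 = 6006.

6006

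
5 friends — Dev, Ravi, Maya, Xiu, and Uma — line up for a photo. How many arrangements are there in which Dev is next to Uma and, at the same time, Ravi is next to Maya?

24

Treat {Dev,Uma} as one block (2 orders) and {Ravi,Maya} as another (2 orders).
That leaves 3 units to arrange: 2 × 2 × 3! = 4 × 6 = 24.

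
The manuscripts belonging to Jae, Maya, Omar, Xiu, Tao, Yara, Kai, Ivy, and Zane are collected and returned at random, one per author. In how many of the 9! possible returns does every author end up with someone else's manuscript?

133496

Let Aᵢ be the assignments in which author i gets their own manuscript. We want the size of the complement of A₁∪…∪A_9.
By inclusion–exclusion this is Σ_{j=0}^{9} (−1)^j C(9,j)·(9−j)!.
Computing: 362880 − 362880 + 181440 − 60480 + 15120 − 3024 + 504 − 72 + 9 − 1 = 133496.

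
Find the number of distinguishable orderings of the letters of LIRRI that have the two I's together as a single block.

Treat the 2 copies of I as a single block. The multiset to arrange is then {II, L, R, R}, 4 items in all.
That gives (4)!/(2!) = 12 arrangements.

12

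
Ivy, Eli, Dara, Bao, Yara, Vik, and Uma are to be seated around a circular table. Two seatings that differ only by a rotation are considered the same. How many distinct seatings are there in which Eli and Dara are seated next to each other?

240

Treat {Eli, Dara} as one unit (2 internal orders) and seat the resulting 6 units around the table: (5)! circular arrangements.
So 2 × (5)! = 2 × 120 = 240.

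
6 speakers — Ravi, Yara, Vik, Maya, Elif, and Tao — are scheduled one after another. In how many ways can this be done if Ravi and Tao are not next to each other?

There are 6! = 720 arrangements in all. If Ravi and Tao are adjacent, merging them into one block gives 2·(5)! = 240 arrangements.
So 720 − 240 = 480 arrangements keep them apart.

480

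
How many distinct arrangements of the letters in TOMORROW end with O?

1260

With the last slot taken by O, it remains to arrange the other 7 letters (TMORROW).
Those 7 letters have O appearing twice and R appearing twice, giving (7)!/(2!·2!) = 1260.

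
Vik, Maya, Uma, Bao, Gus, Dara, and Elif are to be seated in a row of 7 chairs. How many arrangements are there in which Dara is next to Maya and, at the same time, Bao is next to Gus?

480

Treat {Dara,Maya} as one block (2 orders) and {Bao,Gus} as another (2 orders).
That leaves 5 units to arrange: 2 × 2 × 5! = 4 × 120 = 480.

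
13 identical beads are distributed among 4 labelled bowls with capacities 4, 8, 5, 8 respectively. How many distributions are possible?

215

By stars and bars, unrestricted non-negative solutions to x_1+…+x_4 = 13 number C(13+3,3) = 560.
Subtract solutions that violate a single cap (substitute x_i' = x_i − (cap_i+1)): x_1 ≥ 5 gives C(11,3) = 165; x_2 ≥ 9 gives C(7,3) = 35; x_3 ≥ 6 gives C(10,3) = 120; x_4 ≥ 9 gives C(7,3) = 35. Together 355.
Add back pairs where two caps are both exceeded: 0 + 10 + 0 + 0 + 0 + 0 = 10.
By inclusion–exclusion the count is 560 − 355 + 10 = 215.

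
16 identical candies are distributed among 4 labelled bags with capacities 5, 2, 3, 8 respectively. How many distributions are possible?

By stars and bars, unrestricted non-negative solutions to x_1+…+x_4 = 16 number C(16+3,3) = 969.
Subtract solutions that violate a single cap (substitute x_i' = x_i − (cap_i+1)): x_1 ≥ 6 gives C(13,3) = 286; x_2 ≥ 3 gives C(16,3) = 560; x_3 ≥ 4 gives C(15,3) = 455; x_4 ≥ 9 gives C(10,3) = 120. Together 1421.
Add back pairs where two caps are both exceeded: 120 + 84 + 4 + 220 + 35 + 20 = 483.
Subtract triples: 20 + 0 + 0 + 1 = 21.
By inclusion–exclusion the count is 969 − 1421 + 483 − 21 = 10.

10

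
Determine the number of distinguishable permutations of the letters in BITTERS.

The 7 letters of BITTERS have repeats: T appearing twice.
The number of distinct arrangements is 7!/(2!) = 5040/2 = 2520.

2520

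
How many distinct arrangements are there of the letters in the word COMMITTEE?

45360

Letter multiplicities in COMMITTEE: C×1, E×2, I×1, M×2, O×1, T×2.
Dividing 9! = 362880 by 2!·2!·2! = 8 for the repeated letters gives 45360.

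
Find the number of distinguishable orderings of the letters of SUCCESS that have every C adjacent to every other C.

120

Treat the 2 copies of C as a single block. The multiset to arrange is then {CC, E, S, S, S, U}, 6 items in all.
That gives (6)!/(3!) = 120 arrangements.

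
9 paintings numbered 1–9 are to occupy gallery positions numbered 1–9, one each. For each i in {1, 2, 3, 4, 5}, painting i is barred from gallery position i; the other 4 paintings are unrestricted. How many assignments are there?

Let Aᵢ (for 1 ≤ i ≤ 5) be the placements that put painting i in its forbidden gallery position. Any j of these fix j positions, leaving (9−j)! ways to fill the rest, and there are C(5,j) ways to pick which j.
By inclusion–exclusion, the number of valid placements is Σ_{j=0}^{5} (−1)^j C(5,j)·(9−j)!.
Computing: 362880 − 201600 + 50400 − 7200 + 600 − 24 = 205056.

205056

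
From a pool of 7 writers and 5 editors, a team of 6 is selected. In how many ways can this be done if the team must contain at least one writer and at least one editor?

Total 6-person selections from all 12: C(12,6) = 924.
Subtract selections that omit an entire group: no writers → C(5,6) = 0; no editors → C(7,6) = 7.
Both groups omitted at once is impossible, so 924 − 7 = 917.

917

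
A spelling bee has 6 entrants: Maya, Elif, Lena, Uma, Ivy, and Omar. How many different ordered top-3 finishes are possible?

This is an ordered selection of 3 from 6: P(6,3).
That gives 6 × 5 × 4 = 120.

120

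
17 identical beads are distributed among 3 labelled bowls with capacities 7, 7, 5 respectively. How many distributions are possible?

By stars and bars, unrestricted non-negative solutions to x_1+…+x_3 = 17 number C(17+2,2) = 171.
Subtract solutions that violate a single cap (substitute x_i' = x_i − (cap_i+1)): x_1 ≥ 8 gives C(11,2) = 55; x_2 ≥ 8 gives C(11,2) = 55; x_3 ≥ 6 gives C(13,2) = 78. Together 188.
Add back pairs where two caps are both exceeded: 3 + 10 + 10 = 23.
By inclusion–exclusion the count is 171 − 188 + 23 = 6.

6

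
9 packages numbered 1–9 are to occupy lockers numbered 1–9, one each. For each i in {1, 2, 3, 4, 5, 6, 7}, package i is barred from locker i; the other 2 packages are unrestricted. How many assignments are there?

165016

Let Aᵢ (for 1 ≤ i ≤ 7) be the placements that put package i in its forbidden locker. Any j of these fix j positions, leaving (9−j)! ways to fill the rest, and there are C(7,j) ways to pick which j.
By inclusion–exclusion, the number of valid placements is Σ_{j=0}^{7} (−1)^j C(7,j)·(9−j)!.
Computing: 362880 − 282240 + 105840 − 25200 + 4200 − 504 + 42 − 2 = 165016.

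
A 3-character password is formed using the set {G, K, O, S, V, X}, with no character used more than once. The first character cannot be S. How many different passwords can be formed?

The first character has 6−1 = 5 choices (anything except S).
The remaining 2 characters are filled from the other 5 symbols without repetition: 5 × 4 = 20.
Total: 5 × 20 = 100.

100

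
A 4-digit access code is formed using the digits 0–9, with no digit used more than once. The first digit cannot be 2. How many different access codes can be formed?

4536

The first digit has 10−1 = 9 choices (anything except 2).
The remaining 3 digits are filled from the other 9 symbols without repetition: 9 × 8 × 7 = 504.
Total: 9 × 504 = 4536.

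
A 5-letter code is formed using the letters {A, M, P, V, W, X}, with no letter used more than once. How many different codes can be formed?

With no repetition, fill the 5 letters in order: 6 choices, then 5, down to 2.
That product is 6 × 5 × 4 × 3 × 2 = 720.

720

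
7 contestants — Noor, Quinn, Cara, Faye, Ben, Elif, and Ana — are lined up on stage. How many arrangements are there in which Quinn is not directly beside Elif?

Of the 7! = 5040 arrangements, those with Quinn and Elif adjacent number 2 × 6! = 1440 (treat the pair as a block with 2 internal orders).
So 5040 − 1440 = 3600 arrangements keep them apart.

3600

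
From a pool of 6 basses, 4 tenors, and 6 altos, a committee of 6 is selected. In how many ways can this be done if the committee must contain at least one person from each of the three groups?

With no constraint there are C(16,6) = 8008 possible selections.
Selections missing a whole group: no basses → C(10,6) = 210; no tenors → C(12,6) = 924; no altos → C(10,6) = 210.
Add back selections omitting two groups (i.e. drawn from a single group): C(6,6) + C(4,6) + C(6,6) = 2.
By inclusion–exclusion: 8008 − 1344 + 2 = 6666.

6666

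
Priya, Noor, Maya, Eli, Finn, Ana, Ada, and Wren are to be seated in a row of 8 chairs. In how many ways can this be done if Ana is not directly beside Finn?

30240

There are 8! = 40320 arrangements in all. If Ana and Finn are adjacent, merging them into one block gives 2·(7)! = 10080 arrangements.
Complementary counting: 40320 − 10080 = 30240.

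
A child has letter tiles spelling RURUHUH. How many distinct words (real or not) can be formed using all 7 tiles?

210

The 7 letters of RURUHUH have repeats: H appearing twice, R appearing twice, and U appearing 3 times.
So there are 7! / (3!·2!·2!) = 210 distinguishable arrangements.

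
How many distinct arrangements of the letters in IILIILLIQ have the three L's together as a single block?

42

Treat the 3 copies of L as a single block. The multiset to arrange is then {LLL, I, I, I, I, I, Q}, 7 items in all.
That gives (7)!/(5!) = 42 arrangements.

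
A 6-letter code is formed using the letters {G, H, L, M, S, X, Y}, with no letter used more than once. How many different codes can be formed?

5040

This is a permutation of 6 out of 7: P(7,6) = 7!/1!.
That product is 7 × 6 × 5 × 4 × 3 × 2 = 5040.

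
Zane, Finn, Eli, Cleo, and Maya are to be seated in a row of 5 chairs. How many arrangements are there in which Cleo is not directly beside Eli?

There are 5! = 120 arrangements in all. If Cleo and Eli are adjacent, merging them into one block gives 2·(4)! = 48 arrangements.
So 120 − 48 = 72 arrangements keep them apart.

72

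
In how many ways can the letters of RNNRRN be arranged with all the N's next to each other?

Treat the 3 copies of N as a single block. The multiset to arrange is then {NNN, R, R, R}, 4 items in all.
That gives (4)!/(3!) = 4 arrangements.

4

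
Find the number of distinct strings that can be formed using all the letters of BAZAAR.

BAZAAR has 6 letters with A appearing 3 times.
Dividing 6! = 720 by 3! = 6 for the repeated letters gives 120.

120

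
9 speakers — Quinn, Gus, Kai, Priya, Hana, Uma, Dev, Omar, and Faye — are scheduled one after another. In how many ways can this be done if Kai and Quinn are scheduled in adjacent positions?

Place the 7 others and the Kai-Quinn pair as 8 objects in a line; the pair has 2 internal arrangements.
So the count is 2·(8)! = 80640.

80640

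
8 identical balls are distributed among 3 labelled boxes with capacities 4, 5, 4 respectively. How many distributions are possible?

19

By stars and bars, unrestricted non-negative solutions to x_1+…+x_3 = 8 number C(8+2,2) = 45.
Subtract solutions that violate a single cap (substitute x_i' = x_i − (cap_i+1)): x_1 ≥ 5 gives C(5,2) = 10; x_2 ≥ 6 gives C(4,2) = 6; x_3 ≥ 5 gives C(5,2) = 10. Together 26.
No two caps can be exceeded simultaneously, so the pair terms are all 0.
By inclusion–exclusion the count is 45 − 26 + 0 = 19.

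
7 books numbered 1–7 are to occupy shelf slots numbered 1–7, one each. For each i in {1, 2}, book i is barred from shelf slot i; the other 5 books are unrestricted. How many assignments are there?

Let Aᵢ (for i ∈ {1, 2}) be the placements that put book i in its forbidden shelf slot. Any j of these fix j positions, leaving (7−j)! ways to fill the rest, and there are C(2,j) ways to pick which j.
By inclusion–exclusion, the number of valid placements is Σ_{j=0}^{2} (−1)^j C(2,j)·(7−j)!.
Computing: 5040 − 1440 + 120 = 3720.

3720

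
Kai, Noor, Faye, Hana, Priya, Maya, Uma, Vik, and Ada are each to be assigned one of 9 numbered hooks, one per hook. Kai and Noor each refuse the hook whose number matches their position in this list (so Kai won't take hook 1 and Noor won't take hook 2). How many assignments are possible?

Let Aᵢ (for i ∈ {1, 2}) be the placements that put person i in their forbidden hook. Any j of these fix j positions, leaving (9−j)! ways to fill the rest, and there are C(2,j) ways to pick which j.
By inclusion–exclusion, the number of valid placements is Σ_{j=0}^{2} (−1)^j C(2,j)·(9−j)!.
Computing: 362880 − 80640 + 5040 = 287280.

287280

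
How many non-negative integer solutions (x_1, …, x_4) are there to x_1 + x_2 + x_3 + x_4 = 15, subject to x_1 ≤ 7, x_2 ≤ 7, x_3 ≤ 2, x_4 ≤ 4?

45

Ignoring the caps, the number of non-negative solutions to x_1+…+x_4 = 15 is C(18,3) = 816.
Subtract solutions that violate a single cap (substitute x_i' = x_i − (cap_i+1)): x_1 ≥ 8 gives C(10,3) = 120; x_2 ≥ 8 gives C(10,3) = 120; x_3 ≥ 3 gives C(15,3) = 455; x_4 ≥ 5 gives C(13,3) = 286. Together 981.
Add back pairs where two caps are both exceeded: 0 + 35 + 10 + 35 + 10 + 120 = 210.
By inclusion–exclusion the count is 816 − 981 + 210 = 45.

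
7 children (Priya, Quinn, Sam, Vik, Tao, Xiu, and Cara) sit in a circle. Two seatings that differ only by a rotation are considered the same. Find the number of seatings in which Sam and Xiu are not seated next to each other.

480

All circular seatings of 7 people number (6)! = 720.
Those with Sam next to Xiu: fuse the pair into one unit and seat 6 units around a circle — 2·(5)! = 240.
Subtracting, 720 − 240 = 480.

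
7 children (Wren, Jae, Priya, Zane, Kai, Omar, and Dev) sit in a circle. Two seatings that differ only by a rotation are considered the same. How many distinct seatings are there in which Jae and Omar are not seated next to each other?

Without the restriction there are (6)! = 720 seatings.
Seatings with Jae beside Omar: treat them as a block with 2 internal orders, giving 2 × (5)! = 240.
Subtracting, 720 − 240 = 480.

480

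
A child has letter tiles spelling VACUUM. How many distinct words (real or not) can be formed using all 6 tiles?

360

VACUUM has 6 letters with U appearing twice.
Dividing 6! = 720 by 2! = 2 for the repeated letters gives 360.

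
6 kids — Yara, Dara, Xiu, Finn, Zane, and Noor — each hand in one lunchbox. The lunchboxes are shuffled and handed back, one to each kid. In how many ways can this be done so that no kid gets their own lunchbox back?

Count assignments avoiding every fixed point. For any j of the 6 kids fixed to their own lunchbox, the other 6−j can be arranged in (6−j)! ways.
By inclusion–exclusion this is Σ_{j=0}^{6} (−1)^j C(6,j)·(6−j)!.
Computing: 720 − 720 + 360 − 120 + 30 − 6 + 1 = 265.

265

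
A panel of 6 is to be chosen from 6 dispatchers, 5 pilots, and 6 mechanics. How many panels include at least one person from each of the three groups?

10530

Unrestricted: C(17,6) = 12376 ways to pick any 6 of the 17.
Selections missing a whole group: no dispatchers → C(11,6) = 462; no pilots → C(12,6) = 924; no mechanics → C(11,6) = 462.
Add back selections omitting two groups (i.e. drawn from a single group): C(6,6) + C(5,6) + C(6,6) = 2.
By inclusion–exclusion: 12376 − 1848 + 2 = 10530.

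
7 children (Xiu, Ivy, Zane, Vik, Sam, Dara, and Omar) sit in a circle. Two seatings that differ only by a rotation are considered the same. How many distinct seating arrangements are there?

720

Fix one person's seat to break rotational symmetry; the remaining 6 people can be arranged in (6)! = 720 ways.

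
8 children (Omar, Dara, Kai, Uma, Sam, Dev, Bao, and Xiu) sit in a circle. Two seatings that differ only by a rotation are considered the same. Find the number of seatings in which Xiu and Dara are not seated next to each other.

Without the restriction there are (7)! = 5040 seatings.
Those with Xiu next to Dara: fuse the pair into one unit and seat 7 units around a circle — 2·(6)! = 1440.
Subtracting, 5040 − 1440 = 3600.

3600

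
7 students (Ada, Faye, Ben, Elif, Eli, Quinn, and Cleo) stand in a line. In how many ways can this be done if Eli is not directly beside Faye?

3600

There are 7! = 5040 arrangements in all. If Eli and Faye are adjacent, merging them into one block gives 2·(6)! = 1440 arrangements.
So 5040 − 1440 = 3600 arrangements keep them apart.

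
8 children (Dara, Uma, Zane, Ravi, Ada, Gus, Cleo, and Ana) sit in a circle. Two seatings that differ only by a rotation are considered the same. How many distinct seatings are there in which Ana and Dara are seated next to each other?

Glue Ana and Dara into a block (2 internal orders). Seating 7 units around a circle gives (6)! arrangements.
So 2 × (6)! = 2 × 720 = 1440.

1440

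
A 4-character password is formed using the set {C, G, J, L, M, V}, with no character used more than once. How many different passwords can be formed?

Choose and order 4 of the 6 symbols: the first character has 6 options, the next 5, then 4, 3.
That product is 6 × 5 × 4 × 3 = 360.

360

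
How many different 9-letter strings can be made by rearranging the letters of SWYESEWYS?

7560

Letter multiplicities in SWYESEWYS: E×2, S×3, W×2, Y×2.
So there are 9! / (3!·2!·2!·2!) = 7560 distinguishable arrangements.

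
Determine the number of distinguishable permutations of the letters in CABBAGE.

The 7 letters of CABBAGE have repeats: A appearing twice and B appearing twice.
The number of distinct arrangements is 7!/(2!·2!) = 5040/4 = 1260.

1260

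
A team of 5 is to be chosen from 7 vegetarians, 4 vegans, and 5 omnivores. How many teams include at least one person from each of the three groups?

Unrestricted: C(16,5) = 4368 ways to pick any 5 of the 16.
Selections missing a whole group: no vegetarians → C(9,5) = 126; no vegans → C(12,5) = 792; no omnivores → C(11,5) = 462.
Add back selections omitting two groups (i.e. drawn from a single group): C(7,5) + C(4,5) + C(5,5) = 22.
By inclusion–exclusion: 4368 − 1380 + 22 = 3010.

3010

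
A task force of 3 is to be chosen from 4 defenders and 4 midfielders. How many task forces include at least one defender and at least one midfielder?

Unrestricted: C(8,3) = 56 ways to pick any 3 of the 8.
Selections missing a whole group: no defenders → C(4,3) = 4; no midfielders → C(4,3) = 4.
Both groups omitted at once is impossible, so 56 − 8 = 48.

48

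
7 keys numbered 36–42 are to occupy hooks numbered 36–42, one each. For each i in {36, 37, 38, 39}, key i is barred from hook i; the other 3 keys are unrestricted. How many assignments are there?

Let Aᵢ (for 36 ≤ i ≤ 39) be the placements that put key i in its forbidden hook. Any j of these fix j positions, leaving (7−j)! ways to fill the rest, and there are C(4,j) ways to pick which j.
By inclusion–exclusion, the number of valid placements is Σ_{j=0}^{4} (−1)^j C(4,j)·(7−j)!.
Computing: 5040 − 2880 + 720 − 96 + 6 = 2790.

2790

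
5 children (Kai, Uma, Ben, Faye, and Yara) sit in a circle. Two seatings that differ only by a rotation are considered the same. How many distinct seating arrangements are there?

Fix one person's seat to break rotational symmetry; the remaining 4 people can be arranged in (4)! = 24 ways.

24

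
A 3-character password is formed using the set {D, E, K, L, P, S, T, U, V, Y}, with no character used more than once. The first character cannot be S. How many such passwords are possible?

648

The first character has 10−1 = 9 choices (anything except S).
The remaining 2 characters are filled from the other 9 symbols without repetition: 9 × 8 = 72.
Total: 9 × 72 = 648.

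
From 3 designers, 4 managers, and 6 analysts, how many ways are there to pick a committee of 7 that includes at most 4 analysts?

Split by how many analysts are chosen (0 through 4).
Sum: C(6,0)·C(7,7) + C(6,1)·C(7,6) + C(6,2)·C(7,5) + C(6,3)·C(7,4) + C(6,4)·C(7,3) = 1 + 42 + 315 + 700 + 525 = 1583.

1583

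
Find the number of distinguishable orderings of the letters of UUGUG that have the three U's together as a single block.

Treat the 3 copies of U as a single block. The multiset to arrange is then {UUU, G, G}, 3 items in all.
That gives (3)!/(2!) = 3 arrangements.

3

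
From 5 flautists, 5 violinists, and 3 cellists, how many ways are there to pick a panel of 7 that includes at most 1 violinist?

Split by how many violinists are chosen (0 through 1).
Sum: C(5,0)·C(8,7) + C(5,1)·C(8,6) = 8 + 140 = 148.

148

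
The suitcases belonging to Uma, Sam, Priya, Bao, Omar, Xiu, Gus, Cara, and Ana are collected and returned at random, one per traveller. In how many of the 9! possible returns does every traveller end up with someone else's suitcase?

133496

Let Aᵢ be the assignments in which traveller i gets their own suitcase. We want the size of the complement of A₁∪…∪A_9.
By inclusion–exclusion this is Σ_{j=0}^{9} (−1)^j C(9,j)·(9−j)!.
Computing: 362880 − 362880 + 181440 − 60480 + 15120 − 3024 + 504 − 72 + 9 − 1 = 133496.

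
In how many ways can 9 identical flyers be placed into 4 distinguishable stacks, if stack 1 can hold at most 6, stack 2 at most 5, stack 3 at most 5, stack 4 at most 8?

169

By stars and bars, unrestricted non-negative solutions to x_1+…+x_4 = 9 number C(9+3,3) = 220.
Subtract solutions that violate a single cap (substitute x_i' = x_i − (cap_i+1)): x_1 ≥ 7 gives C(5,3) = 10; x_2 ≥ 6 gives C(6,3) = 20; x_3 ≥ 6 gives C(6,3) = 20; x_4 ≥ 9 gives C(3,3) = 1. Together 51.
No two caps can be exceeded simultaneously, so the pair terms are all 0.
By inclusion–exclusion the count is 220 − 51 + 0 = 169.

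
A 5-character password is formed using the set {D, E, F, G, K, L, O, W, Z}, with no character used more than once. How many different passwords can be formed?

This is a permutation of 5 out of 9: P(9,5) = 9!/4!.
That product is 9 × 8 × 7 × 6 × 5 = 15120.

15120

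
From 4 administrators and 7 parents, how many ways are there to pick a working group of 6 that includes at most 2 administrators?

Split by how many administrators are chosen (0 through 2).
Sum: C(4,0)·C(7,6) + C(4,1)·C(7,5) + C(4,2)·C(7,4) = 7 + 84 + 210 = 301.

301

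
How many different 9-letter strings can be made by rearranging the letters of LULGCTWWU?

45360

The 9 letters of LULGCTWWU have repeats: L appearing twice, U appearing twice, and W appearing twice.
So there are 9! / (2!·2!·2!) = 45360 distinguishable arrangements.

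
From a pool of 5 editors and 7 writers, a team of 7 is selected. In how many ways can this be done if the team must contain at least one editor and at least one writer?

791

Total 7-person selections from all 12: C(12,7) = 792.
Subtract selections that omit an entire group: no editors → C(7,7) = 1; no writers → C(5,7) = 0.
Both groups omitted at once is impossible, so 792 − 1 = 791.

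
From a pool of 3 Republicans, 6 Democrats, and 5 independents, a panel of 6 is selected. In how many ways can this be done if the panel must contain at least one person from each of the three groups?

Unrestricted: C(14,6) = 3003 ways to pick any 6 of the 14.
Subtract selections that omit an entire group: no Republicans → C(11,6) = 462; no Democrats → C(8,6) = 28; no independents → C(9,6) = 84.
Add back selections omitting two groups (i.e. drawn from a single group): C(3,6) + C(6,6) + C(5,6) = 1.
By inclusion–exclusion: 3003 − 574 + 1 = 2430.

2430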